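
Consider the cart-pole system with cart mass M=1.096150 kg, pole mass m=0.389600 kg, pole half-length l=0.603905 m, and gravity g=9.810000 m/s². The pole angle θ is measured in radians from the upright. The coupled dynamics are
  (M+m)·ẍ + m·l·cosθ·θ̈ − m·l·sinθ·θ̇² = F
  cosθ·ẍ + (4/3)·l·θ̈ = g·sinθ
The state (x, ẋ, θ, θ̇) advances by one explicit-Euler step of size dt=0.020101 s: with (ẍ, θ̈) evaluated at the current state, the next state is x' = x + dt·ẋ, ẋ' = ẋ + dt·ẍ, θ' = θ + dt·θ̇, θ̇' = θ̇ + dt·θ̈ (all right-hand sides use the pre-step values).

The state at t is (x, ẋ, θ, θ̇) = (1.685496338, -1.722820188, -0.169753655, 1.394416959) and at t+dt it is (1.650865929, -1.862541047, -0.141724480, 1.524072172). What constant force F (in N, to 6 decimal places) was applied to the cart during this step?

F = -8.754278 N

ẍ = (ẋ'−ẋ)/dt = (-1.862541047−-1.722820188)/0.020101 = -6.950941
θ̈ = (θ̇'−θ̇)/dt = (1.524072172−1.394416959)/0.020101 = 6.450187
sinθ=-0.168940, cosθ=0.985626
F = (M+m)·ẍ + m·l·cosθ·θ̈ − m·l·sinθ·θ̇² = -10.327360 + 1.495796 − -0.077287 = -8.754278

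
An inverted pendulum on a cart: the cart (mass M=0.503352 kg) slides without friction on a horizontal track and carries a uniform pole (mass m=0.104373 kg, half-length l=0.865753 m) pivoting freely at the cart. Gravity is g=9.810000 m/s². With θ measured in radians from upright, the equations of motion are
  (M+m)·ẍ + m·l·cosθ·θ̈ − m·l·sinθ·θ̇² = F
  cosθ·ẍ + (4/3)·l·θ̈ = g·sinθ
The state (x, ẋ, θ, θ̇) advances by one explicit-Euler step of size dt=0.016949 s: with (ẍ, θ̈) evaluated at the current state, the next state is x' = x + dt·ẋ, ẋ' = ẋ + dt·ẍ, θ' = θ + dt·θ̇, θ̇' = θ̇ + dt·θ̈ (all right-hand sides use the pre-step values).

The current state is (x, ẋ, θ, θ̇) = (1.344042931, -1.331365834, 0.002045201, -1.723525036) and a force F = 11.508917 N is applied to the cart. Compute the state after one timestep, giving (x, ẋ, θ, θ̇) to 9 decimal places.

(1.321477611, -0.962966649, -0.027166825, -2.042373218)

sinθ=0.002045200, cosθ=0.999997909
temp = (F + m·l·θ̇²·sinθ)/(M+m) = (11.508917 + 0.000548976)/0.607725 = 18.938608706
θ̈ = (g·sinθ − cosθ·temp)/(l·(4/3 − m·cos²θ/(M+m))) = -18.812212056
ẍ = temp − m·l·θ̈·cosθ/(M+m) = 21.735747565
Euler: x'=1.344042931+0.016949·-1.331365834=1.321477611, ẋ'=-1.331365834+0.016949·21.735747565=-0.962966649
       θ'=0.002045201+0.016949·-1.723525036=-0.027166825, θ̇'=-1.723525036+0.016949·-18.812212056=-2.042373218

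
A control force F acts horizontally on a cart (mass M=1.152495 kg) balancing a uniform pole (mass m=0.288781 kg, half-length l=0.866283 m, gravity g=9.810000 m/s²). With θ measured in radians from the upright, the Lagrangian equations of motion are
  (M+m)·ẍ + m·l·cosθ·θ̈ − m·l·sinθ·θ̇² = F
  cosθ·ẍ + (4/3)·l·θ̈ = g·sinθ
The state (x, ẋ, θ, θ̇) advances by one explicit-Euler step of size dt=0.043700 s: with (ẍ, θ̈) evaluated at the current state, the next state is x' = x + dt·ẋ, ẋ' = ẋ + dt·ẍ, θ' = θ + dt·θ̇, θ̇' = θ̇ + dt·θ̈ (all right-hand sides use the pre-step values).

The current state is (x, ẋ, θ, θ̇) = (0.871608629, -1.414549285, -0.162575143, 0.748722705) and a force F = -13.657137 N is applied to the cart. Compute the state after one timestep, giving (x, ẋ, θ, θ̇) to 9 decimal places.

(0.809792825, -1.888375027, -0.129855961, 1.093461857)

sinθ=-0.161859927, cosθ=0.986813743
temp = (F + m·l·θ̇²·sinθ)/(M+m) = (-13.657137 + -0.022699158)/1.441276 = -9.491475719
θ̈ = (g·sinθ − cosθ·temp)/(l·(4/3 − m·cos²θ/(M+m))) = 7.888767771
ẍ = temp − m·l·θ̈·cosθ/(M+m) = -10.842694316
Euler: x'=0.871608629+0.043700·-1.414549285=0.809792825, ẋ'=-1.414549285+0.043700·-10.842694316=-1.888375027
       θ'=-0.162575143+0.043700·0.748722705=-0.129855961, θ̇'=0.748722705+0.043700·7.888767771=1.093461857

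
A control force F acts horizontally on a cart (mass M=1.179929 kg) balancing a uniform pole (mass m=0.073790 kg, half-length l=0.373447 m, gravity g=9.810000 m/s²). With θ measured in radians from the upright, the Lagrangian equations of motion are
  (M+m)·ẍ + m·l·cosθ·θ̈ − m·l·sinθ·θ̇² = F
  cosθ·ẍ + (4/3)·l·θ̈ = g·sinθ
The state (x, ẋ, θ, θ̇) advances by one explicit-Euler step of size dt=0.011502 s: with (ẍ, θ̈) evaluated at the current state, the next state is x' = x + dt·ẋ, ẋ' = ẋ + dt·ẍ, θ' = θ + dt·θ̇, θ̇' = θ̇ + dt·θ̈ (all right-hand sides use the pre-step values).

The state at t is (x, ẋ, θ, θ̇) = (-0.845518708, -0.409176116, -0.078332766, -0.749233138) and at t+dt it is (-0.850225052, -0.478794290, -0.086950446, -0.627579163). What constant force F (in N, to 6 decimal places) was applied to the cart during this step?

ẍ = (ẋ'−ẋ)/dt = (-0.478794290−-0.409176116)/0.011502 = -6.052702
θ̈ = (θ̇'−θ̇)/dt = (-0.627579163−-0.749233138)/0.011502 = 10.576767
sinθ=-0.078253, cosθ=0.996934
F = (M+m)·ẍ + m·l·cosθ·θ̈ − m·l·sinθ·θ̇² = -7.588387 + 0.290567 − -0.001210 = -7.296610

F = -7.296610 N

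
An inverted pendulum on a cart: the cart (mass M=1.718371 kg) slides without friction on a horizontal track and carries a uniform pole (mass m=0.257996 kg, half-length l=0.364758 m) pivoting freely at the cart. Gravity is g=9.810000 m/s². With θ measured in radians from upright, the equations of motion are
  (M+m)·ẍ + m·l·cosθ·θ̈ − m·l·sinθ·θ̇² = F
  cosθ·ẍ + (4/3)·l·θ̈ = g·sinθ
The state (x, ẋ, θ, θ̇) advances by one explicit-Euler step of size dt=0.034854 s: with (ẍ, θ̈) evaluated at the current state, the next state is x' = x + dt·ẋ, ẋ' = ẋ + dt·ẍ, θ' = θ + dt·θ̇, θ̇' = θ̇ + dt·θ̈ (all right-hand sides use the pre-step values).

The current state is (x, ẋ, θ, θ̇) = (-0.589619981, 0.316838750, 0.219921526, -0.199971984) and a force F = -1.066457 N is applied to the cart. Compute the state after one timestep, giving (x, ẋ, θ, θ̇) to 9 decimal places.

sinθ=0.218153040, cosθ=0.975914572
temp = (F + m·l·θ̇²·sinθ)/(M+m) = (-1.066457 + 0.000820951)/1.976367 = -0.539189355
θ̈ = (g·sinθ − cosθ·temp)/(l·(4/3 − m·cos²θ/(M+m))) = 6.046072898
ẍ = temp − m·l·θ̈·cosθ/(M+m) = -0.820143463
Euler: x'=-0.589619981+0.034854·0.316838750=-0.578576883, ẋ'=0.316838750+0.034854·-0.820143463=0.288253470
       θ'=0.219921526+0.034854·-0.199971984=0.212951702, θ̇'=-0.199971984+0.034854·6.046072898=0.010757841

(-0.578576883, 0.288253470, 0.212951702, 0.010757841)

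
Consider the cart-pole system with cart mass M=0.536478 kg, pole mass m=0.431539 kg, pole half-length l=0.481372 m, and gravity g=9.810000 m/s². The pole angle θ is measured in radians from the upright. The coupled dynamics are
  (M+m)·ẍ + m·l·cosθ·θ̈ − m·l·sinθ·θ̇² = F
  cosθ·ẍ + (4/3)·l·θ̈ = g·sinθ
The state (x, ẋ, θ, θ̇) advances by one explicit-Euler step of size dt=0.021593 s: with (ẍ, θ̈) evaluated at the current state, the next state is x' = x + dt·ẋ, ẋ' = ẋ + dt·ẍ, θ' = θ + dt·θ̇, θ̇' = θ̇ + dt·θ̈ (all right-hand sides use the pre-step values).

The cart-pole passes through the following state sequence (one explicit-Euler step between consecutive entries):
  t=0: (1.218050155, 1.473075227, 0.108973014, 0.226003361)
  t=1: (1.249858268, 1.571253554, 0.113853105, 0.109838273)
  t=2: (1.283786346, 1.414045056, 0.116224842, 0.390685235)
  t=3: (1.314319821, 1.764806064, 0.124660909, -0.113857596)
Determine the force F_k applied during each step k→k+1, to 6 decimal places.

F_0 = 3.289281 N
F_1 = -4.363627 N
F_2 = 10.899886 N

step 0→1:
  ẍ = (ẋ'−ẋ)/dt = (1.571253554−1.473075227)/0.021593 = 4.546766
  θ̈ = (θ̇'−θ̇)/dt = (0.109838273−0.226003361)/0.021593 = -5.379757
  sinθ=0.108757, cosθ=0.994068
  F = (M+m)·ẍ + m·l·cosθ·θ̈ − m·l·sinθ·θ̇² = 4.401347 + -1.110912 − 0.001154 = 3.289281
step 1→2:
  ẍ = (ẋ'−ẋ)/dt = (1.414045056−1.571253554)/0.021593 = -7.280531
  θ̈ = (θ̇'−θ̇)/dt = (0.390685235−0.109838273)/0.021593 = 13.006389
  sinθ=0.113607, cosθ=0.993526
  F = (M+m)·ẍ + m·l·cosθ·θ̈ − m·l·sinθ·θ̇² = -7.047677 + 2.684335 − 0.000285 = -4.363627
step 2→3:
  ẍ = (ẋ'−ẋ)/dt = (1.764806064−1.414045056)/0.021593 = 16.244200
  θ̈ = (θ̇'−θ̇)/dt = (-0.113857596−0.390685235)/0.021593 = -23.366037
  sinθ=0.115963, cosθ=0.993253
  F = (M+m)·ẍ + m·l·cosθ·θ̈ − m·l·sinθ·θ̇² = 15.724662 + -4.821099 − 0.003677 = 10.899886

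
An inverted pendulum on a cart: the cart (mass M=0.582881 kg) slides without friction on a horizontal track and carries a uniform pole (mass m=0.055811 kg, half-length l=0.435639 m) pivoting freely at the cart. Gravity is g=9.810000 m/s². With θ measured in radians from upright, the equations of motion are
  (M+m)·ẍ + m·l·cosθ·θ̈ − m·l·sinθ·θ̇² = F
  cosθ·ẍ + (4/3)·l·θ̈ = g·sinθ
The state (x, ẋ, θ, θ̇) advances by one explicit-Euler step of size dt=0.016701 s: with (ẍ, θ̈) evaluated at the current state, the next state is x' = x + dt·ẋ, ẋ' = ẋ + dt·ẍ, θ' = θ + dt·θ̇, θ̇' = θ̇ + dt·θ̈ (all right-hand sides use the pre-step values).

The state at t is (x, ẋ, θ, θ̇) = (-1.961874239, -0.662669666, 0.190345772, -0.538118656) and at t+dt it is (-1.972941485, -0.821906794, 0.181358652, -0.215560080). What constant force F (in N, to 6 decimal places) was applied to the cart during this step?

F = -5.629894 N

ẍ = (ẋ'−ẋ)/dt = (-0.821906794−-0.662669666)/0.016701 = -9.534586
θ̈ = (θ̇'−θ̇)/dt = (-0.215560080−-0.538118656)/0.016701 = 19.313728
sinθ=0.189198, cosθ=0.981939
F = (M+m)·ẍ + m·l·cosθ·θ̈ − m·l·sinθ·θ̇² = -6.089664 + 0.461102 − 0.001332 = -5.629894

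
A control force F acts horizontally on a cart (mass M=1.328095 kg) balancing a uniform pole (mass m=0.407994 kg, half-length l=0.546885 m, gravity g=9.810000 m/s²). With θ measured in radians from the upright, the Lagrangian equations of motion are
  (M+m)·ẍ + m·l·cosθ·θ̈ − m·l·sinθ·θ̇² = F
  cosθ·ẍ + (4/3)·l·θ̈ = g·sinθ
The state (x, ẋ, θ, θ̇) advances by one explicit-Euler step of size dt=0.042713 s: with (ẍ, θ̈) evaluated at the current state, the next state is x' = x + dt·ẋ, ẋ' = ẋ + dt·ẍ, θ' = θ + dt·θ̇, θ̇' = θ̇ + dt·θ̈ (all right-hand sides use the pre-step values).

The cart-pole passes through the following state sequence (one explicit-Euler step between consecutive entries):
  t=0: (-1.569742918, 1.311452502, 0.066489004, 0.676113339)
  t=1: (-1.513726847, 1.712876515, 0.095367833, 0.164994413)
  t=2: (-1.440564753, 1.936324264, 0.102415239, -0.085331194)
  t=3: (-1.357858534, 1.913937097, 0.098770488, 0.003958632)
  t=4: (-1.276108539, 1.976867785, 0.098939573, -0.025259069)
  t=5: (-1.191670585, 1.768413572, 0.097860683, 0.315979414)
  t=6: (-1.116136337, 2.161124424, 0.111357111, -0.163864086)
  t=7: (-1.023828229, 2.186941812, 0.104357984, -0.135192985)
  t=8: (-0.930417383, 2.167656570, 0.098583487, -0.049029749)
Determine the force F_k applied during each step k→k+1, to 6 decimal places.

step 0→1:
  ẍ = (ẋ'−ẋ)/dt = (1.712876515−1.311452502)/0.042713 = 9.398169
  θ̈ = (θ̇'−θ̇)/dt = (0.164994413−0.676113339)/0.042713 = -11.966355
  sinθ=0.066440, cosθ=0.997790
  F = (M+m)·ẍ + m·l·cosθ·θ̈ − m·l·sinθ·θ̇² = 16.316059 + -2.664103 − 0.006777 = 13.645179
step 1→2:
  ẍ = (ẋ'−ẋ)/dt = (1.936324264−1.712876515)/0.042713 = 5.231376
  θ̈ = (θ̇'−θ̇)/dt = (-0.085331194−0.164994413)/0.042713 = -5.860642
  sinθ=0.095223, cosθ=0.995456
  F = (M+m)·ẍ + m·l·cosθ·θ̈ − m·l·sinθ·θ̇² = 9.082134 + -1.301718 − 0.000578 = 7.779837
step 2→3:
  ẍ = (ẋ'−ẋ)/dt = (1.913937097−1.936324264)/0.042713 = -0.524130
  θ̈ = (θ̇'−θ̇)/dt = (0.003958632−-0.085331194)/0.042713 = 2.090460
  sinθ=0.102236, cosθ=0.994760
  F = (M+m)·ẍ + m·l·cosθ·θ̈ − m·l·sinθ·θ̇² = -0.909936 + 0.463992 − 0.000166 = -0.446111
step 3→4:
  ẍ = (ẋ'−ẋ)/dt = (1.976867785−1.913937097)/0.042713 = 1.473338
  θ̈ = (θ̇'−θ̇)/dt = (-0.025259069−0.003958632)/0.042713 = -0.684047
  sinθ=0.098610, cosθ=0.995126
  F = (M+m)·ẍ + m·l·cosθ·θ̈ − m·l·sinθ·θ̇² = 2.557846 + -0.151885 − 0.000000 = 2.405961
step 4→5:
  ẍ = (ẋ'−ẋ)/dt = (1.768413572−1.976867785)/0.042713 = -4.880346
  θ̈ = (θ̇'−θ̇)/dt = (0.315979414−-0.025259069)/0.042713 = 7.989101
  sinθ=0.098778, cosθ=0.995109
  F = (M+m)·ẍ + m·l·cosθ·θ̈ − m·l·sinθ·θ̇² = -8.472715 + 1.773857 − 0.000014 = -6.698872
step 5→6:
  ẍ = (ẋ'−ẋ)/dt = (2.161124424−1.768413572)/0.042713 = 9.194176
  θ̈ = (θ̇'−θ̇)/dt = (-0.163864086−0.315979414)/0.042713 = -11.234132
  sinθ=0.097705, cosθ=0.995215
  F = (M+m)·ẍ + m·l·cosθ·θ̈ − m·l·sinθ·θ̇² = 15.961908 + -2.494632 − 0.002177 = 13.465100
step 6→7:
  ẍ = (ẋ'−ẋ)/dt = (2.186941812−2.161124424)/0.042713 = 0.604439
  θ̈ = (θ̇'−θ̇)/dt = (-0.135192985−-0.163864086)/0.042713 = 0.671250
  sinθ=0.111127, cosθ=0.993806
  F = (M+m)·ẍ + m·l·cosθ·θ̈ − m·l·sinθ·θ̇² = 1.049359 + 0.148846 − 0.000666 = 1.197539
step 7→8:
  ẍ = (ẋ'−ẋ)/dt = (2.167656570−2.186941812)/0.042713 = -0.451508
  θ̈ = (θ̇'−θ̇)/dt = (-0.049029749−-0.135192985)/0.042713 = 2.017260
  sinθ=0.104169, cosθ=0.994560
  F = (M+m)·ẍ + m·l·cosθ·θ̈ − m·l·sinθ·θ̇² = -0.783857 + 0.447654 − 0.000425 = -0.336628

F_0 = 13.645179 N
F_1 = 7.779837 N
F_2 = -0.446111 N
F_3 = 2.405961 N
F_4 = -6.698872 N
F_5 = 13.465100 N
F_6 = 1.197539 N
F_7 = -0.336628 N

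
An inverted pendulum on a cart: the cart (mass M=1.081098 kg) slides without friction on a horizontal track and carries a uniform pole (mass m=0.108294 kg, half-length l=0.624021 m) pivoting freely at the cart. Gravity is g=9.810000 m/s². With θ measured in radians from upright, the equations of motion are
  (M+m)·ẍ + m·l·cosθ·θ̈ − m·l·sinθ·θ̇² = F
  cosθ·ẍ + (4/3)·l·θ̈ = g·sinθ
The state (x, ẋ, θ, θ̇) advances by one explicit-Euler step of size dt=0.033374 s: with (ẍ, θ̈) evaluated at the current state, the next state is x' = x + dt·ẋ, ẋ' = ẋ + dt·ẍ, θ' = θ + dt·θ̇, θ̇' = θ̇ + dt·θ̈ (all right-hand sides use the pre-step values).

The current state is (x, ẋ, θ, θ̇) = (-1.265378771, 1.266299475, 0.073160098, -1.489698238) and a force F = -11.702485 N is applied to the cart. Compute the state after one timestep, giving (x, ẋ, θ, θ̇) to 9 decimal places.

sinθ=0.073094852, cosθ=0.997324993
temp = (F + m·l·θ̇²·sinθ)/(M+m) = (-11.702485 + 0.010961929)/1.189392 = -9.829831604
θ̈ = (g·sinθ − cosθ·temp)/(l·(4/3 − m·cos²θ/(M+m))) = 13.565957648
ẍ = temp − m·l·θ̈·cosθ/(M+m) = -10.598547297
Euler: x'=-1.265378771+0.033374·1.266299475=-1.223117292, ẋ'=1.266299475+0.033374·-10.598547297=0.912583558
       θ'=0.073160098+0.033374·-1.489698238=0.023442909, θ̇'=-1.489698238+0.033374·13.565957648=-1.036947967

(-1.223117292, 0.912583558, 0.023442909, -1.036947967)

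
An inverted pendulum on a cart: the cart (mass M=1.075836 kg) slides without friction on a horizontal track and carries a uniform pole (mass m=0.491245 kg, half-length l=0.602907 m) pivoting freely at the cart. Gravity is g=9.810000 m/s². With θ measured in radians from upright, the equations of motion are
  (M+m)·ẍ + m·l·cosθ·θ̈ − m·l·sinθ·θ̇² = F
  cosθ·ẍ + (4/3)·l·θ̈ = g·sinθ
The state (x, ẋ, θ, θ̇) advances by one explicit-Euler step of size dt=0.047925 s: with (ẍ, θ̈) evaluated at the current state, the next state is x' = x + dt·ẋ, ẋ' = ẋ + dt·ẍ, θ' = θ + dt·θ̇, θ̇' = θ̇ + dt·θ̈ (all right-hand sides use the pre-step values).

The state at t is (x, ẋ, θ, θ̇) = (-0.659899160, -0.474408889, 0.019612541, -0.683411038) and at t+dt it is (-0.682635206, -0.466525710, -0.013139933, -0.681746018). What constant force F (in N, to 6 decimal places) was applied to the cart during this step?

ẍ = (ẋ'−ẋ)/dt = (-0.466525710−-0.474408889)/0.047925 = 0.164490
θ̈ = (θ̇'−θ̇)/dt = (-0.681746018−-0.683411038)/0.047925 = 0.034742
sinθ=0.019611, cosθ=0.999808
F = (M+m)·ẍ + m·l·cosθ·θ̈ − m·l·sinθ·θ̇² = 0.257769 + 0.010288 − 0.002713 = 0.265344

F = 0.265344 N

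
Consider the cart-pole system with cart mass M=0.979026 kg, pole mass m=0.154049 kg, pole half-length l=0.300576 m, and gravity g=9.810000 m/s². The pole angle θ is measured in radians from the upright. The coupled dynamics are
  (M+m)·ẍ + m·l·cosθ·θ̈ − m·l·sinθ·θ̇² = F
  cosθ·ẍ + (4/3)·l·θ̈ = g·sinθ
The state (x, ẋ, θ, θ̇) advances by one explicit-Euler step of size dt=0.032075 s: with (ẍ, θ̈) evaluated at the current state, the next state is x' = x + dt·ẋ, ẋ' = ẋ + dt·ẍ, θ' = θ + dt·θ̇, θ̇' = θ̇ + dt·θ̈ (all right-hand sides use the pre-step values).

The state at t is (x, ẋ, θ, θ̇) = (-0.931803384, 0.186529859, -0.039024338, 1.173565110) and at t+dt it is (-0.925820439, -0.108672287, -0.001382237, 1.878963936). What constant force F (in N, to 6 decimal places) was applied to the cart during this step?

F = -9.408226 N

ẍ = (ẋ'−ẋ)/dt = (-0.108672287−0.186529859)/0.032075 = -9.203496
θ̈ = (θ̇'−θ̇)/dt = (1.878963936−1.173565110)/0.032075 = 21.992169
sinθ=-0.039014, cosθ=0.999239
F = (M+m)·ẍ + m·l·cosθ·θ̈ − m·l·sinθ·θ̇² = -10.428252 + 1.017538 − -0.002488 = -9.408226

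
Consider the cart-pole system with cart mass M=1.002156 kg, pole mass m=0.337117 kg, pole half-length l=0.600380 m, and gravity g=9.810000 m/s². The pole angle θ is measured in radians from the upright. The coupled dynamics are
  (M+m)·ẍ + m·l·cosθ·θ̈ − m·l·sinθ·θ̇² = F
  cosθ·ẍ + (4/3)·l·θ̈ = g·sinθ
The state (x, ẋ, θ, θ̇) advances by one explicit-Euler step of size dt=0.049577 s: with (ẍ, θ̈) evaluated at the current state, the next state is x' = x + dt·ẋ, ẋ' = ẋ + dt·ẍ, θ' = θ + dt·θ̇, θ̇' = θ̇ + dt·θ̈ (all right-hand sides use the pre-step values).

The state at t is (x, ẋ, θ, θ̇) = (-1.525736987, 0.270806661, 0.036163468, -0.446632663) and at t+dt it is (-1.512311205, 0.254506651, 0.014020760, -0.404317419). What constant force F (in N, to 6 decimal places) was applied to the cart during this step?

ẍ = (ẋ'−ẋ)/dt = (0.254506651−0.270806661)/0.049577 = -0.328782
θ̈ = (θ̇'−θ̇)/dt = (-0.404317419−-0.446632663)/0.049577 = 0.853526
sinθ=0.036156, cosθ=0.999346
F = (M+m)·ẍ + m·l·cosθ·θ̈ − m·l·sinθ·θ̇² = -0.440328 + 0.172639 − 0.001460 = -0.269149

F = -0.269149 N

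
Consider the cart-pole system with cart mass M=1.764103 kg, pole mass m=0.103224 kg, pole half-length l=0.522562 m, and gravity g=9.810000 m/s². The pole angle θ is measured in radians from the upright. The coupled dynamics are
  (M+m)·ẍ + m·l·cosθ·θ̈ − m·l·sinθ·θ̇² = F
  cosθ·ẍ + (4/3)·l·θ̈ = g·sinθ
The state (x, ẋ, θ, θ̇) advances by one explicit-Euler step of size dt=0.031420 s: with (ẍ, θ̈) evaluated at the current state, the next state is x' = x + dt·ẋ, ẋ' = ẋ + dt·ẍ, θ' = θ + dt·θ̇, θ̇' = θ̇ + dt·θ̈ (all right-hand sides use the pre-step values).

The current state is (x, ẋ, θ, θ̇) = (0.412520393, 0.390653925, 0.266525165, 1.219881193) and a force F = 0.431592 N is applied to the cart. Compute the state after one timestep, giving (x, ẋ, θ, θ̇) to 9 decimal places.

sinθ=0.263380888, cosθ=0.964691924
temp = (F + m·l·θ̇²·sinθ)/(M+m) = (0.431592 + 0.021141599)/1.867327 = 0.242450090
θ̈ = (g·sinθ − cosθ·temp)/(l·(4/3 − m·cos²θ/(M+m))) = 3.507978011
ẍ = temp − m·l·θ̈·cosθ/(M+m) = 0.144694042
Euler: x'=0.412520393+0.031420·0.390653925=0.424794739, ẋ'=0.390653925+0.031420·0.144694042=0.395200212
       θ'=0.266525165+0.031420·1.219881193=0.304853832, θ̇'=1.219881193+0.031420·3.507978011=1.330101862

(0.424794739, 0.395200212, 0.304853832, 1.330101862)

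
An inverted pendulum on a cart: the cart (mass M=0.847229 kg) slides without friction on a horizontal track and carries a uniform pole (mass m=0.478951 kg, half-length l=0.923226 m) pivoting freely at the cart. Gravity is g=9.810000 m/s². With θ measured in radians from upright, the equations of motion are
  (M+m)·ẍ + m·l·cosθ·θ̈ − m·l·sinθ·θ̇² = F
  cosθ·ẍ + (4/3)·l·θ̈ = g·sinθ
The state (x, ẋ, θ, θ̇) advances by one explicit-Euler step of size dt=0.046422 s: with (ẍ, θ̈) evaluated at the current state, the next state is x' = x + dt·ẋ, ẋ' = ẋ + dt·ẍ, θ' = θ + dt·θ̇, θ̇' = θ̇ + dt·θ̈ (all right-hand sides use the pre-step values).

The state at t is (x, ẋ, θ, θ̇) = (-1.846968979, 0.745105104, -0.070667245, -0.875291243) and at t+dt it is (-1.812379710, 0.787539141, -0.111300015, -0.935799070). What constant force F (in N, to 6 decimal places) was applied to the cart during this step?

F = 0.661260 N

ẍ = (ẋ'−ẋ)/dt = (0.787539141−0.745105104)/0.046422 = 0.914093
θ̈ = (θ̇'−θ̇)/dt = (-0.935799070−-0.875291243)/0.046422 = -1.303430
sinθ=-0.070608, cosθ=0.997504
F = (M+m)·ẍ + m·l·cosθ·θ̈ − m·l·sinθ·θ̇² = 1.212252 + -0.574912 − -0.023920 = 0.661260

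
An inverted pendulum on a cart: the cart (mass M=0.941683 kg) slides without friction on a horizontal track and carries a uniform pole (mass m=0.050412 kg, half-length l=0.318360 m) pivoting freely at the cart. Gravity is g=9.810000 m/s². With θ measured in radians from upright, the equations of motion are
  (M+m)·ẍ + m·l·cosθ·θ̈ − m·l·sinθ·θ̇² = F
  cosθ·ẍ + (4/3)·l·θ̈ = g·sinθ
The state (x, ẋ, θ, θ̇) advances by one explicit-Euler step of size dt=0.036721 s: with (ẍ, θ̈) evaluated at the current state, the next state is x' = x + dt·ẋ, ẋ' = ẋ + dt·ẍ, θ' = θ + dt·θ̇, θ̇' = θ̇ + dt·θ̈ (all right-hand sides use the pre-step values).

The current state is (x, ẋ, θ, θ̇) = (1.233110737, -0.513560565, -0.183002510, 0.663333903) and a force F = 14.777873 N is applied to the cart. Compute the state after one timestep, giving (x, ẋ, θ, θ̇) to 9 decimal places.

sinθ=-0.181982763, cosθ=0.983301721
temp = (F + m·l·θ̇²·sinθ)/(M+m) = (14.777873 + -0.001285130)/0.992095 = 14.894327529
θ̈ = (g·sinθ − cosθ·temp)/(l·(4/3 − m·cos²θ/(M+m))) = -40.189122672
ẍ = temp − m·l·θ̈·cosθ/(M+m) = 15.533612490
Euler: x'=1.233110737+0.036721·-0.513560565=1.214252279, ẋ'=-0.513560565+0.036721·15.533612490=0.056849219
       θ'=-0.183002510+0.036721·0.663333903=-0.158644226, θ̇'=0.663333903+0.036721·-40.189122672=-0.812450871

(1.214252279, 0.056849219, -0.158644226, -0.812450871)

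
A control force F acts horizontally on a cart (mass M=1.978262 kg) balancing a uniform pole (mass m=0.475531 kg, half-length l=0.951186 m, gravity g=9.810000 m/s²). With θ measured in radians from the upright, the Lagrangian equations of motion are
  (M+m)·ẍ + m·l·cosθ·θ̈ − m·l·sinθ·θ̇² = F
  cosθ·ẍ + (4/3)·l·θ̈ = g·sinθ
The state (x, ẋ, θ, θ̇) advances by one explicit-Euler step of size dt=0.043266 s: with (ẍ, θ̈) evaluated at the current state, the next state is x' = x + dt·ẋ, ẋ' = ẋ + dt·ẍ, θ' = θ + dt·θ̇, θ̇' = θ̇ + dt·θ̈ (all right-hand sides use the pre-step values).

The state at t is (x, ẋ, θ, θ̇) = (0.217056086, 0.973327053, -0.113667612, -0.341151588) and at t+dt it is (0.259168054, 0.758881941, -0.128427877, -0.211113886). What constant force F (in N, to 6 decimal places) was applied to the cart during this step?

ẍ = (ẋ'−ẋ)/dt = (0.758881941−0.973327053)/0.043266 = -4.956435
θ̈ = (θ̇'−θ̇)/dt = (-0.211113886−-0.341151588)/0.043266 = 3.005540
sinθ=-0.113423, cosθ=0.993547
F = (M+m)·ẍ + m·l·cosθ·θ̈ − m·l·sinθ·θ̇² = -12.162065 + 1.350688 − -0.005971 = -10.805406

F = -10.805406 N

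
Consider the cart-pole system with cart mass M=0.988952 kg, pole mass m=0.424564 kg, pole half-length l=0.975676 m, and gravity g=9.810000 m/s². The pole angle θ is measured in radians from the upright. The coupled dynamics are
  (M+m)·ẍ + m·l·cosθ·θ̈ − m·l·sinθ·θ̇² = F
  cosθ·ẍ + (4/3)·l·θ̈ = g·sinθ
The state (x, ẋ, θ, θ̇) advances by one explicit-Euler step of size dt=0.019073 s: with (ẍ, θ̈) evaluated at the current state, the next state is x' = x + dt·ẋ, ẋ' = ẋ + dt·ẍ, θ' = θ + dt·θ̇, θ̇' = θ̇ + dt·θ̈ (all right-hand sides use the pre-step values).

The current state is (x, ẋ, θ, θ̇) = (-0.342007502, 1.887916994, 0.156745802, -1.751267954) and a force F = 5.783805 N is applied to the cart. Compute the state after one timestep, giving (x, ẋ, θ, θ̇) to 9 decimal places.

sinθ=0.156104736, cosθ=0.987740508
temp = (F + m·l·θ̇²·sinθ)/(M+m) = (5.783805 + 0.198321623)/1.413516 = 4.232089784
θ̈ = (g·sinθ − cosθ·temp)/(l·(4/3 − m·cos²θ/(M+m))) = -2.609703754
ẍ = temp − m·l·θ̈·cosθ/(M+m) = 4.987498750
Euler: x'=-0.342007502+0.019073·1.887916994=-0.305999261, ẋ'=1.887916994+0.019073·4.987498750=1.983043558
       θ'=0.156745802+0.019073·-1.751267954=0.123343868, θ̇'=-1.751267954+0.019073·-2.609703754=-1.801042834

(-0.305999261, 1.983043558, 0.123343868, -1.801042834)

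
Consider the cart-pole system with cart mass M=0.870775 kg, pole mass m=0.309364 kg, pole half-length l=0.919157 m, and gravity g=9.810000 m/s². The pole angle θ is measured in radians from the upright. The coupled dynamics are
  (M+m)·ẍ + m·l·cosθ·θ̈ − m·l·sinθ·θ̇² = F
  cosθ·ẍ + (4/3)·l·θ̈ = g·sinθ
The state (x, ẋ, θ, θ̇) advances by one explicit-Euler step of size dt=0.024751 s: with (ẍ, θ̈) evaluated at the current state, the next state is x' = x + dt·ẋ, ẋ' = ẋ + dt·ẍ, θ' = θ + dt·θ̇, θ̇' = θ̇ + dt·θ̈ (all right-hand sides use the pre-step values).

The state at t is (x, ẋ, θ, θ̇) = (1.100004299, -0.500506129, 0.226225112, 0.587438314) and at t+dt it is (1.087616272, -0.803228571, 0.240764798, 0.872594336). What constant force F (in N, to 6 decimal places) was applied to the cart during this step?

F = -11.263387 N

ẍ = (ẋ'−ẋ)/dt = (-0.803228571−-0.500506129)/0.024751 = -12.230716
θ̈ = (θ̇'−θ̇)/dt = (0.872594336−0.587438314)/0.024751 = 11.520990
sinθ=0.224300, cosθ=0.974520
F = (M+m)·ẍ + m·l·cosθ·θ̈ − m·l·sinθ·θ̇² = -14.433944 + 3.192567 − 0.022010 = -11.263387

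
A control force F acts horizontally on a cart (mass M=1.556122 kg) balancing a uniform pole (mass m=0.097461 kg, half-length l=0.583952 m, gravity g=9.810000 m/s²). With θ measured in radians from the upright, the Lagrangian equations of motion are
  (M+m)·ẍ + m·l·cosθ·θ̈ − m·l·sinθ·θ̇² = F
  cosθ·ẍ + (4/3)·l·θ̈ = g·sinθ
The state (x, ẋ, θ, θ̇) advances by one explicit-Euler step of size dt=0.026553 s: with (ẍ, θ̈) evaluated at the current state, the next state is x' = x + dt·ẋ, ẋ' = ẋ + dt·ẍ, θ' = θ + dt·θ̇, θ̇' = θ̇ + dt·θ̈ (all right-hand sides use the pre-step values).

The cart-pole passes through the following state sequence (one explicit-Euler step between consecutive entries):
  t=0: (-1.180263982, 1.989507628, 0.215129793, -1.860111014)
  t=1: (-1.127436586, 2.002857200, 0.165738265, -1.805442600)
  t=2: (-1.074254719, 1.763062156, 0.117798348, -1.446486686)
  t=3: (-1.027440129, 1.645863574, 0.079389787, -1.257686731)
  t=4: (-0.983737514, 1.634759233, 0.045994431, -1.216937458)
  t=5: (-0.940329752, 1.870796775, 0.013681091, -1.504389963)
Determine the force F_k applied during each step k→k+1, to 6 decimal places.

step 0→1:
  ẍ = (ẋ'−ẋ)/dt = (2.002857200−1.989507628)/0.026553 = 0.502752
  θ̈ = (θ̇'−θ̇)/dt = (-1.805442600−-1.860111014)/0.026553 = 2.058841
  sinθ=0.213474, cosθ=0.976949
  F = (M+m)·ẍ + m·l·cosθ·θ̈ − m·l·sinθ·θ̇² = 0.831342 + 0.114473 − 0.042037 = 0.903778
step 1→2:
  ẍ = (ẋ'−ẋ)/dt = (1.763062156−2.002857200)/0.026553 = -9.030808
  θ̈ = (θ̇'−θ̇)/dt = (-1.446486686−-1.805442600)/0.026553 = 13.518469
  sinθ=0.164981, cosθ=0.986297
  F = (M+m)·ẍ + m·l·cosθ·θ̈ − m·l·sinθ·θ̇² = -14.933191 + 0.758828 − 0.030606 = -14.204969
step 2→3:
  ẍ = (ẋ'−ẋ)/dt = (1.645863574−1.763062156)/0.026553 = -4.413760
  θ̈ = (θ̇'−θ̇)/dt = (-1.257686731−-1.446486686)/0.026553 = 7.110306
  sinθ=0.117526, cosθ=0.993070
  F = (M+m)·ẍ + m·l·cosθ·θ̈ − m·l·sinθ·θ̇² = -7.298519 + 0.401861 − 0.013995 = -6.910653
step 3→4:
  ẍ = (ẋ'−ẋ)/dt = (1.634759233−1.645863574)/0.026553 = -0.418195
  θ̈ = (θ̇'−θ̇)/dt = (-1.216937458−-1.257686731)/0.026553 = 1.534639
  sinθ=0.079306, cosθ=0.996850
  F = (M+m)·ẍ + m·l·cosθ·θ̈ − m·l·sinθ·θ̇² = -0.691521 + 0.087065 − 0.007139 = -0.611595
step 4→5:
  ẍ = (ẋ'−ẋ)/dt = (1.870796775−1.634759233)/0.026553 = 8.889298
  θ̈ = (θ̇'−θ̇)/dt = (-1.504389963−-1.216937458)/0.026553 = -10.825613
  sinθ=0.045978, cosθ=0.998942
  F = (M+m)·ẍ + m·l·cosθ·θ̈ − m·l·sinθ·θ̇² = 14.699193 + -0.615462 − 0.003875 = 14.079856

F_0 = 0.903778 N
F_1 = -14.204969 N
F_2 = -6.910653 N
F_3 = -0.611595 N
F_4 = 14.079856 N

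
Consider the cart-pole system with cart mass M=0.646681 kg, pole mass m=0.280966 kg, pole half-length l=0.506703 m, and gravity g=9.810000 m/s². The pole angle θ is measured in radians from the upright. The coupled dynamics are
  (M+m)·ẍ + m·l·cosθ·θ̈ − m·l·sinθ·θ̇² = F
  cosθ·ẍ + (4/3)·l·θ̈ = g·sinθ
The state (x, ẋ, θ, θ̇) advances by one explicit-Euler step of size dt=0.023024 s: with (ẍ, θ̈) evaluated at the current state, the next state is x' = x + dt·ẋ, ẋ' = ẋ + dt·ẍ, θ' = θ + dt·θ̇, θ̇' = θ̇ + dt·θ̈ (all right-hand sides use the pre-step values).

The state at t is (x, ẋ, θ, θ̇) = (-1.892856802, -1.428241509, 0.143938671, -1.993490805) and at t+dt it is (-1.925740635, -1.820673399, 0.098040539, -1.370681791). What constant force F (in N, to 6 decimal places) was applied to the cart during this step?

F = -12.081162 N

ẍ = (ẋ'−ẋ)/dt = (-1.820673399−-1.428241509)/0.023024 = -17.044471
θ̈ = (θ̇'−θ̇)/dt = (-1.370681791−-1.993490805)/0.023024 = 27.050426
sinθ=0.143442, cosθ=0.989659
F = (M+m)·ẍ + m·l·cosθ·θ̈ − m·l·sinθ·θ̇² = -15.811252 + 3.811244 − 0.081154 = -12.081162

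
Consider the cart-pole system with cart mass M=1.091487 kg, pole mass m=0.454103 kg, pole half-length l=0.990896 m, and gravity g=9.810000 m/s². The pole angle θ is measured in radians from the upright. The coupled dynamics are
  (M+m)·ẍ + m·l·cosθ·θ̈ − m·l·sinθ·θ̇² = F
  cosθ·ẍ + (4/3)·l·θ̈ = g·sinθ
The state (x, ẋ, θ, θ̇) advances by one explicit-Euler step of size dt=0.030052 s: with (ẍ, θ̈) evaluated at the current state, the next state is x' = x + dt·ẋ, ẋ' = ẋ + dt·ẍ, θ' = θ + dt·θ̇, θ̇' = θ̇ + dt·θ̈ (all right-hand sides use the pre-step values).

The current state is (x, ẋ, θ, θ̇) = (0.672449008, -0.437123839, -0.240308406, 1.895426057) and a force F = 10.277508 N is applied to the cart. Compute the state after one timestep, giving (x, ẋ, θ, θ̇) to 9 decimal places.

(0.659312562, -0.175336669, -0.183347062, 1.649867945)

sinθ=-0.238002182, cosθ=0.971264620
temp = (F + m·l·θ̇²·sinθ)/(M+m) = (10.277508 + -0.384748626)/1.545590 = 6.400636245
θ̈ = (g·sinθ − cosθ·temp)/(l·(4/3 − m·cos²θ/(M+m))) = -8.171107149
ẍ = temp − m·l·θ̈·cosθ/(M+m) = 8.711139697
Euler: x'=0.672449008+0.030052·-0.437123839=0.659312562, ẋ'=-0.437123839+0.030052·8.711139697=-0.175336669
       θ'=-0.240308406+0.030052·1.895426057=-0.183347062, θ̇'=1.895426057+0.030052·-8.171107149=1.649867945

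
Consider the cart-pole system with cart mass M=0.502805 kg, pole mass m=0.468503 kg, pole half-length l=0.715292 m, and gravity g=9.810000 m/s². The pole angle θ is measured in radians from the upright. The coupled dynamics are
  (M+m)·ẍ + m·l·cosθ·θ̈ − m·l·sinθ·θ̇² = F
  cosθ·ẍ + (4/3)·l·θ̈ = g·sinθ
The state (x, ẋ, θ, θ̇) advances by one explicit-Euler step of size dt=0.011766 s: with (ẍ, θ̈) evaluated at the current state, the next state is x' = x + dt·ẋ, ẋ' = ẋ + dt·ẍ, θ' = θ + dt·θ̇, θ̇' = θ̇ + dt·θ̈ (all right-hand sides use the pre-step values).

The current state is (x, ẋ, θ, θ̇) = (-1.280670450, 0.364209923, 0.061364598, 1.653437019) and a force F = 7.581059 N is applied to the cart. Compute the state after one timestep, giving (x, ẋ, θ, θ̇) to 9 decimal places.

sinθ=0.061326093, cosθ=0.998117784
temp = (F + m·l·θ̇²·sinθ)/(M+m) = (7.581059 + 0.056184478)/0.971308 = 7.862844204
θ̈ = (g·sinθ − cosθ·temp)/(l·(4/3 − m·cos²θ/(M+m))) = -11.879313224
ẍ = temp − m·l·θ̈·cosθ/(M+m) = 11.953678663
Euler: x'=-1.280670450+0.011766·0.364209923=-1.276385156, ẋ'=0.364209923+0.011766·11.953678663=0.504856906
       θ'=0.061364598+0.011766·1.653437019=0.080818938, θ̇'=1.653437019+0.011766·-11.879313224=1.513665020

(-1.276385156, 0.504856906, 0.080818938, 1.513665020)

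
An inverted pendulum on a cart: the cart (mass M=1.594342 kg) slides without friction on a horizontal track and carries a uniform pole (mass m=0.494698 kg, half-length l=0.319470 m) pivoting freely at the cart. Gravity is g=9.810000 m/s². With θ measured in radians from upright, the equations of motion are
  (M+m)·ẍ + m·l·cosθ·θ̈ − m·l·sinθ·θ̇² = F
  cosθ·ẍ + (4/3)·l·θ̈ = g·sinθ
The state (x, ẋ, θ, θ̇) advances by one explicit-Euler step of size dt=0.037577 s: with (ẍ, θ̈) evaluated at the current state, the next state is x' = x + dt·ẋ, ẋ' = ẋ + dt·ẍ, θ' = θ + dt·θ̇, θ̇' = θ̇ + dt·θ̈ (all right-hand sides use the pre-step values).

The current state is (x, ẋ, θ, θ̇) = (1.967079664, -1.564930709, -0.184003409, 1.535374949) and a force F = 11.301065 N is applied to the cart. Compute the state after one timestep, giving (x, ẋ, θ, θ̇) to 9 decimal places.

sinθ=-0.182966857, cosθ=0.983119082
temp = (F + m·l·θ̇²·sinθ)/(M+m) = (11.301065 + -0.068166589)/2.089040 = 5.377062388
θ̈ = (g·sinθ − cosθ·temp)/(l·(4/3 − m·cos²θ/(M+m))) = -20.069141768
ẍ = temp − m·l·θ̈·cosθ/(M+m) = 6.869713837
Euler: x'=1.967079664+0.037577·-1.564930709=1.908274263, ẋ'=-1.564930709+0.037577·6.869713837=-1.306787472
       θ'=-0.184003409+0.037577·1.535374949=-0.126308625, θ̇'=1.535374949+0.037577·-20.069141768=0.781236809

(1.908274263, -1.306787472, -0.126308625, 0.781236809)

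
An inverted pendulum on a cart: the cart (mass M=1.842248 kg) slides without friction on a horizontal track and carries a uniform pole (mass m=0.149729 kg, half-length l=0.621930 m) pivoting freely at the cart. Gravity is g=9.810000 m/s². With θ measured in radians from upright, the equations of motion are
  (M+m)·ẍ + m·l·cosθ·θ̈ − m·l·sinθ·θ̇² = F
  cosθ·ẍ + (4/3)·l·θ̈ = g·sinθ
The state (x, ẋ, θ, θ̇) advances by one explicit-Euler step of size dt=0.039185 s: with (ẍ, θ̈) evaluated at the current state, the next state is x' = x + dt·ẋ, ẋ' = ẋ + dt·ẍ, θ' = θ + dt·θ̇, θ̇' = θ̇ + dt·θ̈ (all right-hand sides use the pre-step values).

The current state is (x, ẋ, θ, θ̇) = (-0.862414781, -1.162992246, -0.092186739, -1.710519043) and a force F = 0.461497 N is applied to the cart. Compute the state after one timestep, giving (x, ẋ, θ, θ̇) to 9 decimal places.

sinθ=-0.092056221, cosθ=0.995753811
temp = (F + m·l·θ̇²·sinθ)/(M+m) = (0.461497 + -0.025081667)/1.991977 = 0.219086532
θ̈ = (g·sinθ − cosθ·temp)/(l·(4/3 − m·cos²θ/(M+m))) = -1.432168540
ẍ = temp − m·l·θ̈·cosθ/(M+m) = 0.285753272
Euler: x'=-0.862414781+0.039185·-1.162992246=-0.907986632, ẋ'=-1.162992246+0.039185·0.285753272=-1.151795004
       θ'=-0.092186739+0.039185·-1.710519043=-0.159213428, θ̇'=-1.710519043+0.039185·-1.432168540=-1.766638567

(-0.907986632, -1.151795004, -0.159213428, -1.766638567)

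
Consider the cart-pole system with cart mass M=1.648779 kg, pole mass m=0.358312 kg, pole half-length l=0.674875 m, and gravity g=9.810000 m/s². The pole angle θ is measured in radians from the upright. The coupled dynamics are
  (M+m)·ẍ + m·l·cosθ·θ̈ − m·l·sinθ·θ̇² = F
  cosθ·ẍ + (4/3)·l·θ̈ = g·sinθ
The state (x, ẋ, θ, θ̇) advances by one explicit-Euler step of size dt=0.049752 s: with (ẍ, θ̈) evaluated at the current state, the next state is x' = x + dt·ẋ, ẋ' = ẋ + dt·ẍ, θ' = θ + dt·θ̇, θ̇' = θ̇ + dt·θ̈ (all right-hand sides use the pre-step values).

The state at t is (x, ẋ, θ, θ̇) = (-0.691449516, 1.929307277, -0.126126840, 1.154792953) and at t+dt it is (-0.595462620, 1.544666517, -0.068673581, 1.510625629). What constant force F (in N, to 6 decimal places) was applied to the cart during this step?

ẍ = (ẋ'−ẋ)/dt = (1.544666517−1.929307277)/0.049752 = -7.731162
θ̈ = (θ̇'−θ̇)/dt = (1.510625629−1.154792953)/0.049752 = 7.152128
sinθ=-0.125793, cosθ=0.992057
F = (M+m)·ẍ + m·l·cosθ·θ̈ − m·l·sinθ·θ̇² = -15.517145 + 1.715759 − -0.040565 = -13.760821

F = -13.760821 N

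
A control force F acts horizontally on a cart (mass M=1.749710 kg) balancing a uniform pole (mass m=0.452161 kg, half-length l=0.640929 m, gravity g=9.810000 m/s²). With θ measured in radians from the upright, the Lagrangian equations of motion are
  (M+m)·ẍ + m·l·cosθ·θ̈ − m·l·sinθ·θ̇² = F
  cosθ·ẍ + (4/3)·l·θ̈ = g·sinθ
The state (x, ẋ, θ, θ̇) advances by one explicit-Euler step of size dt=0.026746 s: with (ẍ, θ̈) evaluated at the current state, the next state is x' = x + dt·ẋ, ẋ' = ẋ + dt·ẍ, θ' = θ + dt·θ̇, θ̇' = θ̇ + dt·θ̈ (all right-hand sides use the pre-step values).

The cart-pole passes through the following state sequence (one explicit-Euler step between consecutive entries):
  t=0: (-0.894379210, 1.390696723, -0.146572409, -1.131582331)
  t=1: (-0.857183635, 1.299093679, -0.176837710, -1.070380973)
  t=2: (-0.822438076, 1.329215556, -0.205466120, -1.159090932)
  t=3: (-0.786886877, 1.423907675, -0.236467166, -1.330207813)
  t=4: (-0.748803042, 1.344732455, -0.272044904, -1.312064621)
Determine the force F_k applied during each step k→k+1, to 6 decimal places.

step 0→1:
  ẍ = (ẋ'−ẋ)/dt = (1.299093679−1.390696723)/0.026746 = -3.424925
  θ̈ = (θ̇'−θ̇)/dt = (-1.070380973−-1.131582331)/0.026746 = 2.288243
  sinθ=-0.146048, cosθ=0.989277
  F = (M+m)·ẍ + m·l·cosθ·θ̈ − m·l·sinθ·θ̇² = -7.541243 + 0.656029 − -0.054197 = -6.831017
step 1→2:
  ẍ = (ẋ'−ẋ)/dt = (1.329215556−1.299093679)/0.026746 = 1.126220
  θ̈ = (θ̇'−θ̇)/dt = (-1.159090932−-1.070380973)/0.026746 = -3.316756
  sinθ=-0.175917, cosθ=0.984405
  F = (M+m)·ẍ + m·l·cosθ·θ̈ − m·l·sinθ·θ̇² = 2.479791 + -0.946216 − -0.058410 = 1.591985
step 2→3:
  ẍ = (ẋ'−ẋ)/dt = (1.423907675−1.329215556)/0.026746 = 3.540422
  θ̈ = (θ̇'−θ̇)/dt = (-1.330207813−-1.159090932)/0.026746 = -6.397849
  sinθ=-0.204023, cosθ=0.978966
  F = (M+m)·ẍ + m·l·cosθ·θ̈ − m·l·sinθ·θ̇² = 7.795552 + -1.815117 − -0.079436 = 6.059871
step 3→4:
  ẍ = (ẋ'−ẋ)/dt = (1.344732455−1.423907675)/0.026746 = -2.960264
  θ̈ = (θ̇'−θ̇)/dt = (-1.312064621−-1.330207813)/0.026746 = 0.678352
  sinθ=-0.234270, cosθ=0.972172
  F = (M+m)·ẍ + m·l·cosθ·θ̈ − m·l·sinθ·θ̇² = -6.518119 + 0.191118 − -0.120132 = -6.206870

F_0 = -6.831017 N
F_1 = 1.591985 N
F_2 = 6.059871 N
F_3 = -6.206870 N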